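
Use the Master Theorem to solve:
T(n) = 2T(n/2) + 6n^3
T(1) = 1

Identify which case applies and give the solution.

a=2, b=2, f(n)=6n^3. log_2(2) = 1. Since c=3 > 1 and the regularity condition holds (2(n/2)^3 = (2/2^3)n^3 with 2/2^3 < 1), Case 3 applies: T(n) = Θ(f(n)) = O(n^3).

Answer: O(n^3) - Case 3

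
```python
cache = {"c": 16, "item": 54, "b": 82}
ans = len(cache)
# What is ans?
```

Trace:
`cache = {"c": 16, "item": 54, "b": 82}` → cache = {'c': 16, 'item': 54, 'b': 82}
`ans = len(cache)` → ans = 3
So ans = 3

Answer: 3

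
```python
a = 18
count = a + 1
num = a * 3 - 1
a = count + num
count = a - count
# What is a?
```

Trace:
`a = 18` → a = 18
`count = a + 1` → count = 19
`num = a * 3 - 1` → num = 53
`a = count + num` → a = 72
`count = a - count` → count = 53
So a = 72

Answer: 72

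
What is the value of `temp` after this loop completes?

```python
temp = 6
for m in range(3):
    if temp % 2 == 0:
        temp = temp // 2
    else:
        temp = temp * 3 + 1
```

Collatz-style transformation from 6
`temp` takes the values: 6 → 3 → 10 → 5

Answer: 5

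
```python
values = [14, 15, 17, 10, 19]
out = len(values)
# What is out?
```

Trace:
`values = [14, 15, 17, 10, 19]` → values = [14, 15, 17, 10, 19]
`out = len(values)` → out = 5
So out = 5

Answer: 5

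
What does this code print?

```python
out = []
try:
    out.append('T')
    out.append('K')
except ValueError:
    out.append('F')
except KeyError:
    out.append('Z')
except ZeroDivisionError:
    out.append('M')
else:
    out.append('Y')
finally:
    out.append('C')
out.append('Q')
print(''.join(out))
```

Execution trace: 'T' (try body) → 'K' (try body, no exception) → 'Y' (else) → 'C' (finally) → 'Q' (after the try/except). Output: TKYCQ

Answer: TKYCQ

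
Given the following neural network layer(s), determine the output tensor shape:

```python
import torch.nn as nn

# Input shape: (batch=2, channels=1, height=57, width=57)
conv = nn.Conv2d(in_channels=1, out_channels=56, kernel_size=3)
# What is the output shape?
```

Input: (2, 1, 57, 57) -> Output: (2, 56, 55, 55)

Answer: (2, 56, 55, 55)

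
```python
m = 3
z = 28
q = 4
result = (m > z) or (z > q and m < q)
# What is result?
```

Trace:
`m = 3` → m = 3
`z = 28` → z = 28
`q = 4` → q = 4
`result = (m > z) or (z > q and m < q)` → result = True
So result = True

Answer: True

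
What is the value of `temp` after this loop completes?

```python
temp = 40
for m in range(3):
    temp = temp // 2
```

Halve 3 times: 40 // 2^3 = 5
`temp` takes the values: 40 → 20 → 10 → 5

Answer: 5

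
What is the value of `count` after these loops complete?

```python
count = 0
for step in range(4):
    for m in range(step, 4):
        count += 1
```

Upper triangle: 4 + 3 + ... + 1
`count` takes the values: 0 → 1 → 2 → 3 → 4 → 5 → 6 → 7 → 8 → 9 → 10

Answer: 10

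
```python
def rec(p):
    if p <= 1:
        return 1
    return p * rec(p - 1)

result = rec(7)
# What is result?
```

rec(7) = 7 * 6 * 5 * 4 * 3 * 2 * 1 = 5040

Answer: 5040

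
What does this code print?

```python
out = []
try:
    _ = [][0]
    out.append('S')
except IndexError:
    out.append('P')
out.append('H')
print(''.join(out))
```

Execution trace: 'P' (except IndexError) → 'H' (after the try/except). Output: PH

Answer: PH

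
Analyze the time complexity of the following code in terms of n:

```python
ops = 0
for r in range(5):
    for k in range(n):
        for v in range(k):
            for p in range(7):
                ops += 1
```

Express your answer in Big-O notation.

Each loop level contributes: 1 × n × n × 1. Multiplying the contributions gives O(n^2).

Answer: O(n^2)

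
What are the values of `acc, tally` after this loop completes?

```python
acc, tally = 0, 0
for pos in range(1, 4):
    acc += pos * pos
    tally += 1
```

Sum of squares and count
`acc, tally` takes the values: (0, 0) → (1, 0) → (1, 1) → (5, 1) → (5, 2) → (14, 2) → (14, 3)

Answer: 14, 3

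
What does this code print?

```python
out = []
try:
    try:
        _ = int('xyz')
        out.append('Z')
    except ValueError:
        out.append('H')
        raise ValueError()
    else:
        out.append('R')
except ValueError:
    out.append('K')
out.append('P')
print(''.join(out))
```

Execution trace: 'H' (inner except ValueError) → 'K' (outer except ValueError) → 'P' (after the try/except). Output: HKP

Answer: HKP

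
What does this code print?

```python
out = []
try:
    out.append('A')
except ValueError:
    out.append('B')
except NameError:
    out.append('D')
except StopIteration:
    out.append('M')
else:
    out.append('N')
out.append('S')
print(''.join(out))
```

Execution trace: 'A' (try body, no exception) → 'N' (else) → 'S' (after the try/except). Output: ANS

Answer: ANS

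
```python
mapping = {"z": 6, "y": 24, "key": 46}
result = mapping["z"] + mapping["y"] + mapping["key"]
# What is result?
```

Trace:
`mapping = {"z": 6, "y": 24, "key": 46}` → mapping = {'z': 6, 'y': 24, 'key': 46}
`result = mapping["z"] + mapping["y"] + mapping["key"]` → result = 76
So result = 76

Answer: 76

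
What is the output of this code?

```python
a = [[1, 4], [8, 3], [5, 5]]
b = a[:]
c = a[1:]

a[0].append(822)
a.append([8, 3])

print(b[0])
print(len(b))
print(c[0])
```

Key concept: slice with nested mutation.
Step by step:
`a = [[1, 4], [8, 3], [5, 5]]` → a = [[1, 4], [8, 3], [5, 5]]
`b = a[:]` → b = [[1, 4], [8, 3], [5, 5]]
`c = a[1:]` → c = [[8, 3], [5, 5]]
`a[0].append(822)` → a = [[1, 4, 822], [8, 3], [5, 5]]; b = [[1, 4, 822], [8, 3], [5, 5]]
`a.append([8, 3])` → a = [[1, 4, 822], [8, 3], [5, 5], [8, 3]]
`print(b[0])` → prints [1, 4, 822]
`print(len(b))` → prints 3
`print(c[0])` → prints [8, 3]

Answer:
[1, 4, 822]
3
[8, 3]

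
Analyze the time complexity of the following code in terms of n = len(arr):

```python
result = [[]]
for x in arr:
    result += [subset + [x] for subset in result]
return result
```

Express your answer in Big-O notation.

This is subset (power-set) generation — 2^n subsets, each materialised as a list of up to n elements. Time complexity: O(n · 2^n).

Answer: O(n · 2^n)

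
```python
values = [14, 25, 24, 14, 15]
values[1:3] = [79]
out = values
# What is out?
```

Trace:
`values = [14, 25, 24, 14, 15]` → values = [14, 25, 24, 14, 15]
`values[1:3] = [79]` → values = [14, 79, 14, 15]
`out = values` → out = [14, 79, 14, 15]
So out = [14, 79, 14, 15]

Answer: [14, 79, 14, 15]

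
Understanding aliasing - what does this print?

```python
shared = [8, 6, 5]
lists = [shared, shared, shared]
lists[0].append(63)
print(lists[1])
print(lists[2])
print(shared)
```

Key concept: list of same reference.
Step by step:
`shared = [8, 6, 5]` → shared = [8, 6, 5]
`lists = [shared, shared, shared]` → lists = [[8, 6, 5], [8, 6, 5], [8, 6, 5]]
`lists[0].append(63)` → shared = [8, 6, 5, 63]; lists = [[8, 6, 5, 63], [8, 6, 5, 63], [8, 6, 5, 63]]
`print(lists[1])` → prints [8, 6, 5, 63]
`print(lists[2])` → prints [8, 6, 5, 63]
`print(shared)` → prints [8, 6, 5, 63]

Answer:
[8, 6, 5, 63]
[8, 6, 5, 63]
[8, 6, 5, 63]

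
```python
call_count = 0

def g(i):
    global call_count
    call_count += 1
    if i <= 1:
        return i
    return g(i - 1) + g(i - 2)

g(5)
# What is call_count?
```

Calls(i) = 1 + Calls(i-1) + Calls(i-2); Calls(0)=Calls(1)=1. For i=5 this gives 15.

Answer: 15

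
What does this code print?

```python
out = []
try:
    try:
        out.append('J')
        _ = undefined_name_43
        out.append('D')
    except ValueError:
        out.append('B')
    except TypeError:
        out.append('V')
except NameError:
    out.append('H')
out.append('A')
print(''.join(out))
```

Execution trace: 'J' (try body) → 'H' (outer except NameError) → 'A' (after the try/except). Output: JHA

Answer: JHA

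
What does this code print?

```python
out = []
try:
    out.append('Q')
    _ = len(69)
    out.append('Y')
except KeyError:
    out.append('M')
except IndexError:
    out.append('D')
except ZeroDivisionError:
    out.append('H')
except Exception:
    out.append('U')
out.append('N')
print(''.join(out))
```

Execution trace: 'Q' (try body) → 'U' (except Exception) → 'N' (after the try/except). Output: QUN

Answer: QUN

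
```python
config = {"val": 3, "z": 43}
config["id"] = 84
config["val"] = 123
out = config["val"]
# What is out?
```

Trace:
`config = {"val": 3, "z": 43}` → config = {'val': 3, 'z': 43}
`config["id"] = 84` → config = {'val': 3, 'z': 43, 'id': 84}
`config["val"] = 123` → config = {'val': 123, 'z': 43, 'id': 84}
`out = config["val"]` → out = 123
So out = 123

Answer: 123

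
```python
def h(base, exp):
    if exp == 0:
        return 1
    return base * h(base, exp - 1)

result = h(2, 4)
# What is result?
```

h(2, 4) = 2 * 2 * 2 * 2 = 16

Answer: 16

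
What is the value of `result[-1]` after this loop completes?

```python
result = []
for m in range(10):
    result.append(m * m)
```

Last element of squares 0 to 9
`result` takes the values: [] → [0] → [0, 1] → [0, 1, 4] → [0, 1, 4, 9] → [0, 1, 4, 9, 16] → [0, 1, 4, 9, 16, 25] → [0, 1, 4, 9, 16, 25, 36] → [0, 1, 4, 9, 16, 25, 36, 49] → [0, 1, 4, 9, 16, 25, 36, 49, 64] → [0, 1, 4, 9, 16, 25, 36, 49, 64, 81]
So `result[-1]` = 81

Answer: 81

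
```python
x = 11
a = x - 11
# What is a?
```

Trace:
`x = 11` → x = 11
`a = x - 11` → a = 0
So a = 0

Answer: 0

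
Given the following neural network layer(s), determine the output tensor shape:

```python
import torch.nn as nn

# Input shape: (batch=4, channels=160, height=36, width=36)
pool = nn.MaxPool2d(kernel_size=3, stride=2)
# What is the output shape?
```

Input: (4, 160, 36, 36) -> Output: (4, 160, 17, 17)

Answer: (4, 160, 17, 17)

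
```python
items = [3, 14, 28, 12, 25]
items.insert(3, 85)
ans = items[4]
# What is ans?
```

Trace:
`items = [3, 14, 28, 12, 25]` → items = [3, 14, 28, 12, 25]
`items.insert(3, 85)` → items = [3, 14, 28, 85, 12, 25]
`ans = items[4]` → ans = 12
So ans = 12

Answer: 12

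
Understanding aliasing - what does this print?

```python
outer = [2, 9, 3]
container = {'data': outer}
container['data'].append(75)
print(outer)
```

Key concept: dict holds reference to list.
Step by step:
`outer = [2, 9, 3]` → outer = [2, 9, 3]
`container = {'data': outer}` → container = {'data': [2, 9, 3]}
`container['data'].append(75)` → outer = [2, 9, 3, 75]; container = {'data': [2, 9, 3, 75]}
`print(outer)` → prints [2, 9, 3, 75]

Answer: [2, 9, 3, 75]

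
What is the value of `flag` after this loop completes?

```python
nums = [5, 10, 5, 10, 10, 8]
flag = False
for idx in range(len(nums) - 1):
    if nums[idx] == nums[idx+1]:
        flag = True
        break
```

Check consecutive duplicates in [5, 10, 5, 10, 10, 8]
`flag` takes the values: False → True

Answer: True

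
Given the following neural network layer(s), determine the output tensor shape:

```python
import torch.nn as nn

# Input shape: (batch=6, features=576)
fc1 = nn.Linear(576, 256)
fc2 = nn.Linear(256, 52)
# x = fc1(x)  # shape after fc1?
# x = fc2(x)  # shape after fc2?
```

Input: (6, 576) -> after fc1: (6, 256) -> Output: (6, 52)

Answer: (6, 52)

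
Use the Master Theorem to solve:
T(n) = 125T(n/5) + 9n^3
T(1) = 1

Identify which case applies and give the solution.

a=125, b=5, f(n)=9n^3. log_5(125) = 3. Since c=3 = 3, Case 2 applies: T(n) = Θ(n^log_b(a) · log n) = O(n^3 log n).

Answer: O(n^3 log n) - Case 2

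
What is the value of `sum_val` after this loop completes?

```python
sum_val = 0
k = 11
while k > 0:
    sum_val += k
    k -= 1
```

Sum 11 down to 1
`sum_val` takes the values: 0 → 11 → 21 → 30 → 38 → 45 → 51 → 56 → 60 → 63 → 65 → 66

Answer: 66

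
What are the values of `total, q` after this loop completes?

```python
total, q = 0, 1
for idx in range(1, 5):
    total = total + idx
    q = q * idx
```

Sum and factorial of 1 to 4
`total, q` takes the values: (0, 1) → (1, 1) → (3, 1) → (3, 2) → (6, 2) → (6, 6) → (10, 6) → (10, 24)

Answer: 10, 24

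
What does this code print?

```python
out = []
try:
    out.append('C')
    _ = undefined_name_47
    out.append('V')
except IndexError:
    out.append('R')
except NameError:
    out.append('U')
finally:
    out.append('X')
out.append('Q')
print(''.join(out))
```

Execution trace: 'C' (try body) → 'U' (except NameError) → 'X' (finally) → 'Q' (after the try/except). Output: CUXQ

Answer: CUXQ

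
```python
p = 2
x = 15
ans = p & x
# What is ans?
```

Trace:
`p = 2` → p = 2
`x = 15` → x = 15
`ans = p & x` → ans = 2
So ans = 2

Answer: 2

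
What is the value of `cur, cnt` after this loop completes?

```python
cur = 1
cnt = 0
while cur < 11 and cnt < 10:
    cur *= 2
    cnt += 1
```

Double until >= 11 or 10 iterations
`cur, cnt` takes the values: (1, 0) → (2, 0) → (2, 1) → (4, 1) → (4, 2) → (8, 2) → (8, 3) → (16, 3) → (16, 4)

Answer: 16, 4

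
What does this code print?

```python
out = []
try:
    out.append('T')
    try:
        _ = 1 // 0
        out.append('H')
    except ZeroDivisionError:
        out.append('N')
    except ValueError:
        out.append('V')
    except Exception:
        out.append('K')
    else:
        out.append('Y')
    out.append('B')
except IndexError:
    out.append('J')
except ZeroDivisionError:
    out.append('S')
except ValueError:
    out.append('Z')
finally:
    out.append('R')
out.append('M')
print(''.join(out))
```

Execution trace: 'T' (try body) → 'N' (inner except ZeroDivisionError) → 'B' (try body, no exception) → 'R' (finally) → 'M' (after the try/except). Output: TNBRM

Answer: TNBRM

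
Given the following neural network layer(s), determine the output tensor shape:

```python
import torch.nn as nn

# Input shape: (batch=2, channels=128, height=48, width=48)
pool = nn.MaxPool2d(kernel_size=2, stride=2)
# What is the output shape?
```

Input: (2, 128, 48, 48) -> Output: (2, 128, 24, 24)

Answer: (2, 128, 24, 24)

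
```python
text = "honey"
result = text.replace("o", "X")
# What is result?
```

Trace:
`text = "honey"` → text = 'honey'
`result = text.replace("o", "X")` → result = 'hXney'
So result = 'hXney'

Answer: 'hXney'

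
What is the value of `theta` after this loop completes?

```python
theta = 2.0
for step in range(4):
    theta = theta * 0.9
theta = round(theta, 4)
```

Exponential decay: 2.0 * 0.9^4
`theta` takes the values: 2.0 → 1.8 → 1.62 → 1.458 → 1.3122

Answer: 1.3122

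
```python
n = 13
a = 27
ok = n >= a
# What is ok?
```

Trace:
`n = 13` → n = 13
`a = 27` → a = 27
`ok = n >= a` → ok = False
So ok = False

Answer: False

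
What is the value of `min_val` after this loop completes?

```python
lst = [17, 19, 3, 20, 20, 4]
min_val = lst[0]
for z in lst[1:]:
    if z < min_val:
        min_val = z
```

Minimum of [17, 19, 3, 20, 20, 4]
`min_val` takes the values: 17 → 3

Answer: 3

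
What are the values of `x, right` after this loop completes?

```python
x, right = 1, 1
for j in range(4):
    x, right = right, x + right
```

Fibonacci: after 4 iterations
`x, right` takes the values: (1, 1) → (1, 2) → (2, 3) → (3, 5) → (5, 8)

Answer: 5, 8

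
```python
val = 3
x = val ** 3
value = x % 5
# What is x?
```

Trace:
`val = 3` → val = 3
`x = val ** 3` → x = 27
`value = x % 5` → value = 2
So x = 27

Answer: 27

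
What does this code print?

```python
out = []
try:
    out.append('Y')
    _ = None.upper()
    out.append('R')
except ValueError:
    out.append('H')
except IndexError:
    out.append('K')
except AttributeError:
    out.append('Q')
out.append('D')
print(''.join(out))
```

Execution trace: 'Y' (try body) → 'Q' (except AttributeError) → 'D' (after the try/except). Output: YQD

Answer: YQD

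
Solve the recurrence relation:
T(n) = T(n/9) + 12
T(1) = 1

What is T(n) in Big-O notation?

Each step divides n by 9 and adds 12. After log_9(n) steps we reach T(1)=1. So T(n) = 12·log_9(n) + 1 = O(log n).

Answer: O(log n)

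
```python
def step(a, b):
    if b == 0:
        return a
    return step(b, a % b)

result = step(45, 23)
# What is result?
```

step(45, 23) -> step(23, 22) -> step(22, 1) -> step(1, 0) -> 1

Answer: 1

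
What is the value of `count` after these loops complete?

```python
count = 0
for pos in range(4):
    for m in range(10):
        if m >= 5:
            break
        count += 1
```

Inner breaks at 5, outer runs 4 times
`count` takes the values: 0 → 1 → 2 → 3 → 4 → 5 → 6 → 7 → 8 → 9 → 10 → 11 → 12 → 13 → 14 → 15 → 16 → 17 → 18 → 19 → 20

Answer: 20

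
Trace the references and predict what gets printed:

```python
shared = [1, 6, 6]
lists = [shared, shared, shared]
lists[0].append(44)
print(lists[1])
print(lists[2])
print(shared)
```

Key concept: list of same reference.
Step by step:
`shared = [1, 6, 6]` → shared = [1, 6, 6]
`lists = [shared, shared, shared]` → lists = [[1, 6, 6], [1, 6, 6], [1, 6, 6]]
`lists[0].append(44)` → shared = [1, 6, 6, 44]; lists = [[1, 6, 6, 44], [1, 6, 6, 44], [1, 6, 6, 44]]
`print(lists[1])` → prints [1, 6, 6, 44]
`print(lists[2])` → prints [1, 6, 6, 44]
`print(shared)` → prints [1, 6, 6, 44]

Answer:
[1, 6, 6, 44]
[1, 6, 6, 44]
[1, 6, 6, 44]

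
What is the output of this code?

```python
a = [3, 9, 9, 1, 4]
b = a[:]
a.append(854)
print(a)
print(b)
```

Key concept: slice [:] creates copy.
Step by step:
`a = [3, 9, 9, 1, 4]` → a = [3, 9, 9, 1, 4]
`b = a[:]` → b = [3, 9, 9, 1, 4]
`a.append(854)` → a = [3, 9, 9, 1, 4, 854]
`print(a)` → prints [3, 9, 9, 1, 4, 854]
`print(b)` → prints [3, 9, 9, 1, 4]

Answer:
[3, 9, 9, 1, 4, 854]
[3, 9, 9, 1, 4]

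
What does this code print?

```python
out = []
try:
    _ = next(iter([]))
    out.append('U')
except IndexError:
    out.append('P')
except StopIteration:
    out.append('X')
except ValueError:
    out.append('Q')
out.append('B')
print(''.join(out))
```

Execution trace: 'X' (except StopIteration) → 'B' (after the try/except). Output: XB

Answer: XB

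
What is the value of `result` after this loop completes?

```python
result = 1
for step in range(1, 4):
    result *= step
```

3! = 6
`result` takes the values: 1 → 2 → 6

Answer: 6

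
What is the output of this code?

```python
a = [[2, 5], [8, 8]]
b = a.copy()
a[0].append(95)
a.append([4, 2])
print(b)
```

Key concept: shallow copy with nested lists.
Step by step:
`a = [[2, 5], [8, 8]]` → a = [[2, 5], [8, 8]]
`b = a.copy()` → b = [[2, 5], [8, 8]]
`a[0].append(95)` → a = [[2, 5, 95], [8, 8]]; b = [[2, 5, 95], [8, 8]]
`a.append([4, 2])` → a = [[2, 5, 95], [8, 8], [4, 2]]
`print(b)` → prints [[2, 5, 95], [8, 8]]

Answer: [[2, 5, 95], [8, 8]]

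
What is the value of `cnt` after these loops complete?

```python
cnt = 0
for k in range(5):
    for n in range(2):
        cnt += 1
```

5 * 2 = 10
`cnt` takes the values: 0 → 1 → 2 → 3 → 4 → 5 → 6 → 7 → 8 → 9 → 10

Answer: 10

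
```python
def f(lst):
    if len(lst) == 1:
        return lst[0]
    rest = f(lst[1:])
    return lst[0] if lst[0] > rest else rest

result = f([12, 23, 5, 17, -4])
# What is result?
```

Recursive max over [12, 23, 5, 17, -4] = 23

Answer: 23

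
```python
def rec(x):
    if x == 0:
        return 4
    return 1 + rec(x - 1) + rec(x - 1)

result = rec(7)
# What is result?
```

rec(x) = 1 + 2·rec(x-1), rec(0)=4. Closed form: (4+1)·2^7 - 1 = 639.

Answer: 639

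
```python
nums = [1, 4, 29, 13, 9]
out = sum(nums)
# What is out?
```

Trace:
`nums = [1, 4, 29, 13, 9]` → nums = [1, 4, 29, 13, 9]
`out = sum(nums)` → out = 56
So out = 56

Answer: 56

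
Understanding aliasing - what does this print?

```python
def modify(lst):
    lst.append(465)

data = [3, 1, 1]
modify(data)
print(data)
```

Key concept: function modifies passed list.
Step by step:
`data = [3, 1, 1]` → data = [3, 1, 1]
`modify(data)` → data = [3, 1, 1, 465]
`print(data)` → prints [3, 1, 1, 465]

Answer: [3, 1, 1, 465]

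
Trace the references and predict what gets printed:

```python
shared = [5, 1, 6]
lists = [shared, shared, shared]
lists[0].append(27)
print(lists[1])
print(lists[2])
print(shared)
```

Key concept: list of same reference.
Step by step:
`shared = [5, 1, 6]` → shared = [5, 1, 6]
`lists = [shared, shared, shared]` → lists = [[5, 1, 6], [5, 1, 6], [5, 1, 6]]
`lists[0].append(27)` → shared = [5, 1, 6, 27]; lists = [[5, 1, 6, 27], [5, 1, 6, 27], [5, 1, 6, 27]]
`print(lists[1])` → prints [5, 1, 6, 27]
`print(lists[2])` → prints [5, 1, 6, 27]
`print(shared)` → prints [5, 1, 6, 27]

Answer:
[5, 1, 6, 27]
[5, 1, 6, 27]
[5, 1, 6, 27]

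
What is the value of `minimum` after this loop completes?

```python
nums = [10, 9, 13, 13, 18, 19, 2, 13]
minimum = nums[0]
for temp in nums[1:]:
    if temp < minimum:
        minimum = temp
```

Minimum of [10, 9, 13, 13, 18, 19, 2, 13]
`minimum` takes the values: 10 → 9 → 2

Answer: 2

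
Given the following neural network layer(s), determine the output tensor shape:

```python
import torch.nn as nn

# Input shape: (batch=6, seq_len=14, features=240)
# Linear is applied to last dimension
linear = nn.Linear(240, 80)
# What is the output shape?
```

Input: (6, 14, 240) -> Output: (6, 14, 80)

Answer: (6, 14, 80)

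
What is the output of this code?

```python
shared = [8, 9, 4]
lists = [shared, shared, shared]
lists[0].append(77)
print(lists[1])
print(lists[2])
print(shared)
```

Key concept: list of same reference.
Step by step:
`shared = [8, 9, 4]` → shared = [8, 9, 4]
`lists = [shared, shared, shared]` → lists = [[8, 9, 4], [8, 9, 4], [8, 9, 4]]
`lists[0].append(77)` → shared = [8, 9, 4, 77]; lists = [[8, 9, 4, 77], [8, 9, 4, 77], [8, 9, 4, 77]]
`print(lists[1])` → prints [8, 9, 4, 77]
`print(lists[2])` → prints [8, 9, 4, 77]
`print(shared)` → prints [8, 9, 4, 77]

Answer:
[8, 9, 4, 77]
[8, 9, 4, 77]
[8, 9, 4, 77]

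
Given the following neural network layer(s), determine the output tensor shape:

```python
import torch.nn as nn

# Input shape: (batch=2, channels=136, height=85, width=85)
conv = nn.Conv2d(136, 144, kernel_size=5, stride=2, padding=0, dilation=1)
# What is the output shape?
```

Input: (2, 136, 85, 85) -> Output: (2, 144, 41, 41)

Answer: (2, 144, 41, 41)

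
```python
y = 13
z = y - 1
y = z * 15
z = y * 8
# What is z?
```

Trace:
`y = 13` → y = 13
`z = y - 1` → z = 12
`y = z * 15` → y = 180
`z = y * 8` → z = 1440
So z = 1440

Answer: 1440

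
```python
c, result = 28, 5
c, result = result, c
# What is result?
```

Trace:
`c, result = 28, 5` → c = 28; result = 5
`c, result = result, c` → c = 5; result = 28
So result = 28

Answer: 28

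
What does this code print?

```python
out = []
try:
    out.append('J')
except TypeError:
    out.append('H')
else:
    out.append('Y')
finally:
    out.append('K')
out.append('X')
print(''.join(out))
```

Execution trace: 'J' (try body, no exception) → 'Y' (else) → 'K' (finally) → 'X' (after the try/except). Output: JYKX

Answer: JYKX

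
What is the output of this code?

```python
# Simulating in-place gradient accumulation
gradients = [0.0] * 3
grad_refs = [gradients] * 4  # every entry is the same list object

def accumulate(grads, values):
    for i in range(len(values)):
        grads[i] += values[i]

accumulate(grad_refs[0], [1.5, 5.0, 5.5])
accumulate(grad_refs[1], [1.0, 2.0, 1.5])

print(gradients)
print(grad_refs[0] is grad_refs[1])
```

Key concept: gradient accumulation aliasing.
Step by step:
`gradients = [0.0] * 3` → gradients = [0.0, 0.0, 0.0]
`grad_refs = [gradients] * 4` → grad_refs = [[0.0, 0.0, 0.0], [0.0, 0.0, 0.0], [0.0, 0.0, 0.0], [0.0, 0.0, 0.0]]
`accumulate(grad_refs[0], [1.5, 5.0, 5.5])` → gradients = [1.5, 5.0, 5.5]; grad_refs = [[1.5, 5.0, 5.5], [1.5, 5.0, 5.5], [1.5, 5.0, 5.5], [1.5, 5.0, 5.5]]
`accumulate(grad_refs[1], [1.0, 2.0, 1.5])` → gradients = [2.5, 7.0, 7.0]; grad_refs = [[2.5, 7.0, 7.0], [2.5, 7.0, 7.0], [2.5, 7.0, 7.0], [2.5, 7.0, 7.0]]
`print(gradients)` → prints [2.5, 7.0, 7.0]
`print(grad_refs[0] is grad_refs[1])` → prints True

Answer:
[2.5, 7.0, 7.0]
True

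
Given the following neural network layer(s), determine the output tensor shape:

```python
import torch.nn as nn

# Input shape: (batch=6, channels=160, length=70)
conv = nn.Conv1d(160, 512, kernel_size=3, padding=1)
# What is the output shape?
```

Input: (6, 160, 70) -> Output: (6, 512, 70)

Answer: (6, 512, 70)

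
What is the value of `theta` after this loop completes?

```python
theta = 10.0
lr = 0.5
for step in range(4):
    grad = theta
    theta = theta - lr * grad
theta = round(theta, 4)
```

Gradient descent: w = 10.0 * (1 - 0.5)^4
`theta` takes the values: 10.0 → 5.0 → 2.5 → 1.25 → 0.625

Answer: 0.625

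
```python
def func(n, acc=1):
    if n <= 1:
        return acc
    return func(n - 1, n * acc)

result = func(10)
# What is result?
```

Accumulator trace (n, acc): (10, 1) -> (9, 10) -> (8, 90) -> (7, 720) -> (6, 5040) -> (5, 30240) -> (4, 151200) -> (3, 604800) -> (2, 1814400) -> (1, 3628800) -> return 3628800

Answer: 3628800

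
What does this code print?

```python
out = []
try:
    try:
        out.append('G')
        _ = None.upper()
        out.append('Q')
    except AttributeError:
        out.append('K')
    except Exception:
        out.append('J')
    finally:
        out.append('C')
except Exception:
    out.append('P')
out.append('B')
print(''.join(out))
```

Execution trace: 'G' (inner try body) → 'K' (inner except AttributeError) → 'C' (inner finally) → 'B' (after the try/except). Output: GKCB

Answer: GKCB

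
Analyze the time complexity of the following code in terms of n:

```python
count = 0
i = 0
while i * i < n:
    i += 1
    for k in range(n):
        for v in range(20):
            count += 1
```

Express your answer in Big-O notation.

Each loop level contributes: √n × n × 1. Multiplying the contributions gives O(n√n).

Answer: O(n√n)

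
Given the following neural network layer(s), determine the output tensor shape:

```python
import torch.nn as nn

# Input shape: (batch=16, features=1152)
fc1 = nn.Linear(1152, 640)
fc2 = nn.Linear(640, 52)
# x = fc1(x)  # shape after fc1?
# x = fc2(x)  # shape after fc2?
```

Input: (16, 1152) -> after fc1: (16, 640) -> Output: (16, 52)

Answer: (16, 52)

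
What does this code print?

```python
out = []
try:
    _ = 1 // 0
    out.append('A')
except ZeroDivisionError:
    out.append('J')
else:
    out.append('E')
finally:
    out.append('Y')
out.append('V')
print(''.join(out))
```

Execution trace: 'J' (except ZeroDivisionError) → 'Y' (finally) → 'V' (after the try/except). Output: JYV

Answer: JYV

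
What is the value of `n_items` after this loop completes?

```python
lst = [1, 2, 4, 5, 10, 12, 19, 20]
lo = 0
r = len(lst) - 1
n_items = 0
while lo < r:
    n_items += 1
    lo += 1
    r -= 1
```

Iterations until pointers meet (list length 8)
`n_items` takes the values: 0 → 1 → 2 → 3 → 4

Answer: 4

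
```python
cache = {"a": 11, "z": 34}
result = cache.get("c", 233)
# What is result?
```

Trace:
`cache = {"a": 11, "z": 34}` → cache = {'a': 11, 'z': 34}
`result = cache.get("c", 233)` → result = 233
So result = 233

Answer: 233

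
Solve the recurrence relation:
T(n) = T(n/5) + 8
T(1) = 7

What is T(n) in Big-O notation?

Each step divides n by 5 and adds 8. After log_5(n) steps we reach T(1)=7. So T(n) = 8·log_5(n) + 7 = O(log n).

Answer: O(log n)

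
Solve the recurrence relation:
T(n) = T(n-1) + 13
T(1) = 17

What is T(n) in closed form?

Unrolling: T(n) = T(1) + 13·(n-1) = 17 + 13(n-1) = 13n + 4.

Answer: T(n) = 13n + 4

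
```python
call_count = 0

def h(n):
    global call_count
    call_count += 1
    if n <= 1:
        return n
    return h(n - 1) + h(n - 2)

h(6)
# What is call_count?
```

Calls(n) = 1 + Calls(n-1) + Calls(n-2); Calls(0)=Calls(1)=1. For n=6 this gives 25.

Answer: 25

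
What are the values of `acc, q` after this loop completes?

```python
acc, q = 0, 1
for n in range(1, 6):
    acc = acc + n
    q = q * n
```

Sum and factorial of 1 to 5
`acc, q` takes the values: (0, 1) → (1, 1) → (3, 1) → (3, 2) → (6, 2) → (6, 6) → (10, 6) → (10, 24) → (15, 24) → (15, 120)

Answer: 15, 120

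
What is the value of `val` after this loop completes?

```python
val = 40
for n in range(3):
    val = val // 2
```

Halve 3 times: 40 // 2^3 = 5
`val` takes the values: 40 → 20 → 10 → 5

Answer: 5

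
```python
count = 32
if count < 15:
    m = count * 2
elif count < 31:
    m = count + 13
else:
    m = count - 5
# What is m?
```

Trace:
`count = 32` → count = 32
`if count < 15: ...` → count < 15 is False, count < 31 is False, take else branch → m = 27
So m = 27

Answer: 27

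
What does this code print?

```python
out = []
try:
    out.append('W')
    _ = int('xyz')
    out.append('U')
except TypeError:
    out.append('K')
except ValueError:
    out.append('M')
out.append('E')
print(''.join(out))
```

Execution trace: 'W' (try body) → 'M' (except ValueError) → 'E' (after the try/except). Output: WME

Answer: WME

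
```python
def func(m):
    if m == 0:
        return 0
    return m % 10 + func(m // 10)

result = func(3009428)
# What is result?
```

Sum of digits of 3009428: 8 + 2 + 4 + 9 + 0 + 0 + 3 = 26

Answer: 26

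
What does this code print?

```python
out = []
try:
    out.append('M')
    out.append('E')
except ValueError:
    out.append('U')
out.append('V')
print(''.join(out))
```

Execution trace: 'M' (try body) → 'E' (try body, no exception) → 'V' (after the try/except). Output: MEV

Answer: MEV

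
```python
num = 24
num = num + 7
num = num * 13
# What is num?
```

Trace:
`num = 24` → num = 24
`num = num + 7` → num = 31
`num = num * 13` → num = 403
So num = 403

Answer: 403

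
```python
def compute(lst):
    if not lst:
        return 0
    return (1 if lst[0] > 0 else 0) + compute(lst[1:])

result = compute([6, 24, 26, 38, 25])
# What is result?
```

Count of positive elements in [6, 24, 26, 38, 25] = 5

Answer: 5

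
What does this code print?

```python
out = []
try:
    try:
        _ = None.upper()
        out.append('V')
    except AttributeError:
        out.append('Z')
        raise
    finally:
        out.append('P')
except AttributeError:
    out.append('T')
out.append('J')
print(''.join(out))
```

Execution trace: 'Z' (inner except AttributeError) → 'P' (inner finally) → 'T' (outer except AttributeError) → 'J' (after the try/except). Output: ZPTJ

Answer: ZPTJ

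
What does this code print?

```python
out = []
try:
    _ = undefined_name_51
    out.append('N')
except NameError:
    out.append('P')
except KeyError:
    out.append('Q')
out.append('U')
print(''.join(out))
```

Execution trace: 'P' (except NameError) → 'U' (after the try/except). Output: PU

Answer: PU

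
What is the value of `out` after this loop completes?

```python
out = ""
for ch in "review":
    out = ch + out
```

Reverse 'review'
`out` takes the values: "" → "r" → "er" → "ver" → "iver" → "eiver" → "weiver"

Answer: "weiver"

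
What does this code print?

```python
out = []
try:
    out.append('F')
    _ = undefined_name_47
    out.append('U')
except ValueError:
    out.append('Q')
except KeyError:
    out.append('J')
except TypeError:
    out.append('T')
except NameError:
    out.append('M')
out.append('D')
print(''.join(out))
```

Execution trace: 'F' (try body) → 'M' (except NameError) → 'D' (after the try/except). Output: FMD

Answer: FMD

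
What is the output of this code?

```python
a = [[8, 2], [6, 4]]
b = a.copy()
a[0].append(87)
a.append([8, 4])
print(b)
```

Key concept: shallow copy with nested lists.
Step by step:
`a = [[8, 2], [6, 4]]` → a = [[8, 2], [6, 4]]
`b = a.copy()` → b = [[8, 2], [6, 4]]
`a[0].append(87)` → a = [[8, 2, 87], [6, 4]]; b = [[8, 2, 87], [6, 4]]
`a.append([8, 4])` → a = [[8, 2, 87], [6, 4], [8, 4]]
`print(b)` → prints [[8, 2, 87], [6, 4]]

Answer: [[8, 2, 87], [6, 4]]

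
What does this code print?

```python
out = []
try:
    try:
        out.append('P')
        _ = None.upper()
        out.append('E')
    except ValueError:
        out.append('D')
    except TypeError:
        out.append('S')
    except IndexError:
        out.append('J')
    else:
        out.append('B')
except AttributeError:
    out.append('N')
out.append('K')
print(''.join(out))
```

Execution trace: 'P' (try body) → 'N' (outer except AttributeError) → 'K' (after the try/except). Output: PNK

Answer: PNK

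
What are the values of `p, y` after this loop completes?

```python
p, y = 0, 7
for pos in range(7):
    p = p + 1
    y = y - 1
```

p goes 0→7, y goes 7→0
`p, y` takes the values: (0, 7) → (1, 7) → (1, 6) → (2, 6) → (2, 5) → (3, 5) → (3, 4) → (4, 4) → (4, 3) → (5, 3) → (5, 2) → (6, 2) → (6, 1) → (7, 1) → (7, 0)

Answer: 7, 0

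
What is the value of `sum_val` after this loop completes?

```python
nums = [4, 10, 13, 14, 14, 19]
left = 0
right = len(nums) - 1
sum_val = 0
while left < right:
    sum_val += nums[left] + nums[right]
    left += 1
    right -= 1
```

Sum of pairs from ends
`sum_val` takes the values: 0 → 23 → 47 → 74

Answer: 74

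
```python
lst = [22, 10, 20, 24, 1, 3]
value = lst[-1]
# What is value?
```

Trace:
`lst = [22, 10, 20, 24, 1, 3]` → lst = [22, 10, 20, 24, 1, 3]
`value = lst[-1]` → value = 3
So value = 3

Answer: 3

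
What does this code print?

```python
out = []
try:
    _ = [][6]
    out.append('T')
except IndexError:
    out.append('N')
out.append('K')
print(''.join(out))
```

Execution trace: 'N' (except IndexError) → 'K' (after the try/except). Output: NK

Answer: NK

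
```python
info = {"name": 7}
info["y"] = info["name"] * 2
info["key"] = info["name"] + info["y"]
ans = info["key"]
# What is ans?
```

Trace:
`info = {"name": 7}` → info = {'name': 7}
`info["y"] = info["name"] * 2` → info = {'name': 7, 'y': 14}
`info["key"] = info["name"] + info["y"]` → info = {'name': 7, 'y': 14, 'key': 21}
`ans = info["key"]` → ans = 21
So ans = 21

Answer: 21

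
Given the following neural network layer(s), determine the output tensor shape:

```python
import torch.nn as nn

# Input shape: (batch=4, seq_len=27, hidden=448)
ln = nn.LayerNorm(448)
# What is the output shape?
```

Input: (4, 27, 448) -> Output: (4, 27, 448)

Answer: (4, 27, 448)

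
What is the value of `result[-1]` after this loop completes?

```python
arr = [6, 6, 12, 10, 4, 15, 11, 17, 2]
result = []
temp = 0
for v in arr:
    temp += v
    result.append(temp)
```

Cumulative sum ends at 83
`result` takes the values: [] → [6] → [6, 12] → [6, 12, 24] → [6, 12, 24, 34] → [6, 12, 24, 34, 38] → [6, 12, 24, 34, 38, 53] → [6, 12, 24, 34, 38, 53, 64] → [6, 12, 24, 34, 38, 53, 64, 81] → [6, 12, 24, 34, 38, 53, 64, 81, 83]
So `result[-1]` = 83

Answer: 83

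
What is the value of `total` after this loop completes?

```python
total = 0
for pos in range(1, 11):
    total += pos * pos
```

Sum of squares 1² to 10² = 385
`total` takes the values: 0 → 1 → 5 → 14 → 30 → 55 → 91 → 140 → 204 → 285 → 385

Answer: 385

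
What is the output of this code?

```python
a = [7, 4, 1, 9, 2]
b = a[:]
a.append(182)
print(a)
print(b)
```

Key concept: slice [:] creates copy.
Step by step:
`a = [7, 4, 1, 9, 2]` → a = [7, 4, 1, 9, 2]
`b = a[:]` → b = [7, 4, 1, 9, 2]
`a.append(182)` → a = [7, 4, 1, 9, 2, 182]
`print(a)` → prints [7, 4, 1, 9, 2, 182]
`print(b)` → prints [7, 4, 1, 9, 2]

Answer:
[7, 4, 1, 9, 2, 182]
[7, 4, 1, 9, 2]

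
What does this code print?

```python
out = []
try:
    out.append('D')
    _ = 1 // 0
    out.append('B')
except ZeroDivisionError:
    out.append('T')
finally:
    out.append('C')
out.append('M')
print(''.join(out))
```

Execution trace: 'D' (try body) → 'T' (except ZeroDivisionError) → 'C' (finally) → 'M' (after the try/except). Output: DTCM

Answer: DTCM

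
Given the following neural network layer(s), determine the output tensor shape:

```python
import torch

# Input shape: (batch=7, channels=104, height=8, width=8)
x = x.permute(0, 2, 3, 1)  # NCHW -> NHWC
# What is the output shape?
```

Input: (7, 104, 8, 8) -> Output: (7, 8, 8, 104)

Answer: (7, 8, 8, 104)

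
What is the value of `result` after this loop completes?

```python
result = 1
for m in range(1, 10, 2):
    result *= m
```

Product of 1, 3, 5, ... up to 9
`result` takes the values: 1 → 3 → 15 → 105 → 945

Answer: 945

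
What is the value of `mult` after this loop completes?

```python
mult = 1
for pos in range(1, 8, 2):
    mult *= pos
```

Product of 1, 3, 5, ... up to 7
`mult` takes the values: 1 → 3 → 15 → 105

Answer: 105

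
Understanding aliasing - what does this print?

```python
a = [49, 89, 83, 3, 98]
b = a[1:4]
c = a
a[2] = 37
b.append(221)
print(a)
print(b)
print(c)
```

Key concept: slice vs alias.
Step by step:
`a = [49, 89, 83, 3, 98]` → a = [49, 89, 83, 3, 98]
`b = a[1:4]` → b = [89, 83, 3]
`c = a` → c = [49, 89, 83, 3, 98] (same object as a)
`a[2] = 37` → a = [49, 89, 37, 3, 98] (same object as c); c = [49, 89, 37, 3, 98] (same object as a)
`b.append(221)` → b = [89, 83, 3, 221]
`print(a)` → prints [49, 89, 37, 3, 98]
`print(b)` → prints [89, 83, 3, 221]
`print(c)` → prints [49, 89, 37, 3, 98]

Answer:
[49, 89, 37, 3, 98]
[89, 83, 3, 221]
[49, 89, 37, 3, 98]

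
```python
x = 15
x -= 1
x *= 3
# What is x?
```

Trace:
`x = 15` → x = 15
`x -= 1` → x = 14
`x *= 3` → x = 42
So x = 42

Answer: 42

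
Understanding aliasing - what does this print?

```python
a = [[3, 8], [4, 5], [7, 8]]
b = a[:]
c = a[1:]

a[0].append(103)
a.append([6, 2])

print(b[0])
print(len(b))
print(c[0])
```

Key concept: slice with nested mutation.
Step by step:
`a = [[3, 8], [4, 5], [7, 8]]` → a = [[3, 8], [4, 5], [7, 8]]
`b = a[:]` → b = [[3, 8], [4, 5], [7, 8]]
`c = a[1:]` → c = [[4, 5], [7, 8]]
`a[0].append(103)` → a = [[3, 8, 103], [4, 5], [7, 8]]; b = [[3, 8, 103], [4, 5], [7, 8]]
`a.append([6, 2])` → a = [[3, 8, 103], [4, 5], [7, 8], [6, 2]]
`print(b[0])` → prints [3, 8, 103]
`print(len(b))` → prints 3
`print(c[0])` → prints [4, 5]

Answer:
[3, 8, 103]
3
[4, 5]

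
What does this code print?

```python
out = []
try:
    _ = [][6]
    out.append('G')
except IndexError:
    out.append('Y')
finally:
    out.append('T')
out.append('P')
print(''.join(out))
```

Execution trace: 'Y' (except IndexError) → 'T' (finally) → 'P' (after the try/except). Output: YTP

Answer: YTP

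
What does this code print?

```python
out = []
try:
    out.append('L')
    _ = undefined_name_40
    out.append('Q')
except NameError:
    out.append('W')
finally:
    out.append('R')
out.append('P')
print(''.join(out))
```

Execution trace: 'L' (try body) → 'W' (except NameError) → 'R' (finally) → 'P' (after the try/except). Output: LWRP

Answer: LWRP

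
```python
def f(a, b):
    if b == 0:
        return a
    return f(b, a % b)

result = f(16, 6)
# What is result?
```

f(16, 6) -> f(6, 4) -> f(4, 2) -> f(2, 0) -> 2

Answer: 2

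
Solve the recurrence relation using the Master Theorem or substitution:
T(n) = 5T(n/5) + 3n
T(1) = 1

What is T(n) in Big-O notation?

By Master Theorem: a=5, b=5, f(n)=3n. Since log_5(5) = 1 and f(n) = Θ(n^1), Case 2 applies. T(n) = O(n log n).

Answer: O(n log n)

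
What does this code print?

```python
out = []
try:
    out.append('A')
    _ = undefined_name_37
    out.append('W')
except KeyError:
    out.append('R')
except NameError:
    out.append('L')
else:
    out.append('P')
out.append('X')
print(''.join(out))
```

Execution trace: 'A' (try body) → 'L' (except NameError) → 'X' (after the try/except). Output: ALX

Answer: ALX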